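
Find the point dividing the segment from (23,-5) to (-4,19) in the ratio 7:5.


Px = (7*(-4) + 5*23)/12 = 87/12 = 7.2500
Py = (7*19 + 5*(-5))/12 = 108/12 = 9.0000

P = (7.2500, 9.0000)


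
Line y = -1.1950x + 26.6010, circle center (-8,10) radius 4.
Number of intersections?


Substitute y = -1.1950x + 26.6010: (x+ 8)^2 + (-1.1950x+26.6010-10)^2 = 16
Expand to Ax^2 + Bx + C = 0, where b-k = 16.601
A = 1+m^2 = 2.428025
B = 2(m(b-k) - h) = 2(-1.1950*16.601 + 8) = -23.67639
C = h^2 + (b-k)^2 - r^2 = 64 + 275.593201 - 16 = 323.593201
disc = B^2-4AC = 560.5714 - 3142.7695 = -2582.1981
disc < 0

0 intersection points


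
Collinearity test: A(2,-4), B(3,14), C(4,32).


2*(14-32) + 3*(32+ 4) + 4*(-4-14)
= -36 + 108 - 72 = 0

Yes, collinear (determinant = 0)


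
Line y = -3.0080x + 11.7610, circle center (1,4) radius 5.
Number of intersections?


Substitute y = -3.0080x + 11.7610: (x-1)^2 + (-3.0080x+11.7610-4)^2 = 25
Expand to Ax^2 + Bx + C = 0, where b-k = 7.761
A = 1+m^2 = 10.048064
B = 2(m(b-k) - h) = 2(-3.0080*7.761 - 1) = -48.690176
C = h^2 + (b-k)^2 - r^2 = 1 + 60.233121 - 25 = 36.233121
disc = B^2-4AC = 2370.7332 - 1456.2909 = 914.4423
disc > 0

2 intersection points


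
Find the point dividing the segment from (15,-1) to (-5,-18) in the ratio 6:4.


Px = (6*(-5) + 4*15)/10 = 30/10 = 3.0000
Py = (6*(-18) + 4*(-1))/10 = -112/10 = -11.2000

P = (3.0000, -11.2000)


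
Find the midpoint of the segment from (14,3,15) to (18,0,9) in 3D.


Mx = (14+18)/2 = 16.0000
My = (3+0)/2 = 1.5000
Mz = (15+9)/2 = 12.0000

M = (16.0000, 1.5000, 12.0000)


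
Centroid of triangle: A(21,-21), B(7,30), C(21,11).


Gx = (21+7+21)/3 = 49/3 = 16.3333
Gy = (-21+30+11)/3 = 20/3 = 6.6667

G = (16.3333, 6.6667)


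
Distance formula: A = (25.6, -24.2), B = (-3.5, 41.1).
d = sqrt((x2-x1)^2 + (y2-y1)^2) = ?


dx = -3.5 - 25.6 = -29.1
dy = 41.1 + 24.2 = 65.3
d = sqrt(846.81 + 4264.09) = sqrt(5110.9) = 71.4906

71.4906


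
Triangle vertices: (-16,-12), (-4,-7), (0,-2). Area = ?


-16*(-7+ 2) = 80
-4*(-2+ 12) = -40
0*(-12+ 7) = 0
sum = 40
Area = |40|/2 = 20.0000

20.0000 sq units


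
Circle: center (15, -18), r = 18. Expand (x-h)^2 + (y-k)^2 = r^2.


(x-15)^2 + (y+ 18)^2 = 18^2
D = -2h = -30, E = -2k = 36
F = h^2+k^2-r^2 = 225+324-324 = 225

x^2 + y^2 - 30x + 36y + 225 = 0


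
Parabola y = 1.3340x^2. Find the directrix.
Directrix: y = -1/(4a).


a = 1.3340
1/(4a) = 0.1874
directrix: y = -0.1874 = -0.1874

y = -0.1874


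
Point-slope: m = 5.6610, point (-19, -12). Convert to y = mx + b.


y + 12 = 5.6610(x + 19)
y = 5.6610x - 12 - 5.6610*(-19)
y = 5.6610x + 95.5590

y = 5.6610x + 95.5590


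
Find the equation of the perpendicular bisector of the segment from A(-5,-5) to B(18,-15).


Midpoint = (6.5, -10)
Slope of AB = dy/dx = -10/23 = -0.4348
Perp slope = -dx/dy = 23/10 = 2.3000
b = My - (perp slope)*Mx = -10 + (23*6.5)/(-10) = -10 - 14.9500 = -24.9500

y = 2.3000x - 24.9500


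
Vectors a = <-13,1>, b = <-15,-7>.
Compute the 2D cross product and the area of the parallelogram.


cross = -13*(-7) - 1*(-15) = 91 + 15 = 106
Parallelogram area = |106| = 106

cross = 106, parallelogram area = 106


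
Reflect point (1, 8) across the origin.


Reflection rule for origin: (-x, -y)
(1, 8) -> (-1, -8)

(-1, -8)


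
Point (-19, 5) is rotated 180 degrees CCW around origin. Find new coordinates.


cos(180) = -1, sin(180) = 0
x' = -19*(-1) - 5*0 = 19
y' = -19*0 + 5*(-1) = -5

(19, -5)


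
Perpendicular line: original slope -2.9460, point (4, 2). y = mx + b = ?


Perpendicular slope = -1/m1 = -1/(-2.9460) = 0.3394
b2 = y0 - m2*x0 = 2 + 4/(-2.9460) = 2 - 1.3578 = 0.6422

y = 0.3394x + 0.6422


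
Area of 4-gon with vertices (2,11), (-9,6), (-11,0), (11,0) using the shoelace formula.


sum(xi*y_{i+1}) = 2*6 - 9*0 - 11*0 + 11*11 = 133
sum(yi*x_{i+1}) = 11*(-9) + 6*(-11) + 0*11 + 0*2 = -165
Area = |133 + 165|/2 = 298/2 = 149.0000

149.0000 sq units


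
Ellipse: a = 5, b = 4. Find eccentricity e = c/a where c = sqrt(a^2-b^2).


c = sqrt(25-16) = sqrt(9) = 3.0000
e = c/a = 3/5 = 0.6000

e = 0.6000


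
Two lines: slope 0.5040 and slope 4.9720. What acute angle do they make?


m1-m2 = -4.468
1+m1*m2 = 3.505888
tan(theta) = |-4.468/3.505888| = 1.274427
theta = arctan(|-4.468/3.505888|) = 51.8799 degrees (acute angle)

51.8799 degrees


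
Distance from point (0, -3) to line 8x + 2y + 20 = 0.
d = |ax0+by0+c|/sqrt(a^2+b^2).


|8*0 + 2*(-3) + 20| = |14| = 14
sqrt(64 + 4) = sqrt(68) = 8.2462
d = 14/sqrt(68) = 1.6977

1.6977


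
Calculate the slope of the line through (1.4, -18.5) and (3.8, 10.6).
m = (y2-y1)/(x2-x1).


dy = 10.6 + 18.5 = 29.1
dx = 3.8 - 1.4 = 2.4
m = 29.1/2.4 = 12.1250

m = 12.1250


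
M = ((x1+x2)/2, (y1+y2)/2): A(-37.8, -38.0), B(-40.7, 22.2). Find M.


Mx = (-37.8 - 40.7)/2 = -78.5/2 = -39.2500
My = (-38.0 + 22.2)/2 = -15.8/2 = -7.9000

(-39.2500, -7.9000)


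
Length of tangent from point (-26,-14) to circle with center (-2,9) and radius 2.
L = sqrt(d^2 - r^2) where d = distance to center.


d = sqrt((-26+ 2)^2 + (-14-9)^2) = sqrt(576+529) = 33.2415
L = sqrt(1105.0000 - 4) = sqrt(1101.0000) = 33.1813

33.1813


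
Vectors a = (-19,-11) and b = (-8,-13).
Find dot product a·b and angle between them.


a·b = -19*(-8) - 11*(-13) = 152 + 143 = 295
|a| = sqrt(361+121) = 21.9545
|b| = sqrt(64+169) = 15.2643
cos(theta) = 295/(sqrt(482)*sqrt(233)) = 295/sqrt(112306) = 0.880279
theta = arccos(295/sqrt(112306)) = 28.3239 degrees

a·b = 295, theta = 28.3239 deg


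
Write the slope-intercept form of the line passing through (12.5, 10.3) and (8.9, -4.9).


m = (-15.2)/(-3.6) = 4.2222
b = y1 - m*x1 = 10.3 - (-15.2*12.5)/(-3.6) = 10.3 - 52.7778 = -42.4778

y = 4.2222x - 42.4778


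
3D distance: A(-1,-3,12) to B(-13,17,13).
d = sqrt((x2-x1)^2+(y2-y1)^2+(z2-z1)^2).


dx=-12, dy=20, dz=1
d = sqrt(144+400+1) = sqrt(545) = 23.3452

23.3452


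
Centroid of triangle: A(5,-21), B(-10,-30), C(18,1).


Gx = (5- 10+18)/3 = 13/3 = 4.3333
Gy = (-21- 30+1)/3 = -50/3 = -16.6667

G = (4.3333, -16.6667)


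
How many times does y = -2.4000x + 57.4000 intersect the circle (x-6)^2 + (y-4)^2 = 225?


Substitute y = -2.4000x + 57.4000: (x-6)^2 + (-2.4000x+57.4000-4)^2 = 225
Expand to Ax^2 + Bx + C = 0, where b-k = 53.4
A = 1+m^2 = 6.76
B = 2(m(b-k) - h) = 2(-2.4000*53.4 - 6) = -268.32
C = h^2 + (b-k)^2 - r^2 = 36 + 2851.56 - 225 = 2662.56
disc = B^2-4AC = 71995.6224 - 71995.6224 = 0
disc = 0

1 intersection point (tangent)


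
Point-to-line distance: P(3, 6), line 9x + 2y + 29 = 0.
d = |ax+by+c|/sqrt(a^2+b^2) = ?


|9*3 + 2*6 + 29| = |68| = 68
sqrt(81 + 4) = sqrt(85) = 9.2195
d = 68/sqrt(85) = 7.3756

7.3756


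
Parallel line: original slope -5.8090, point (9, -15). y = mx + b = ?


Parallel lines have equal slopes.
m2 = -5.8090
b2 = -15 + 5.8090*9 = 37.2810

y = -5.8090x + 37.2810


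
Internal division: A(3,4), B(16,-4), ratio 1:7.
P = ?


Px = (1*16 + 7*3)/8 = 37/8 = 4.6250
Py = (1*(-4) + 7*4)/8 = 24/8 = 3.0000

P = (4.6250, 3.0000)


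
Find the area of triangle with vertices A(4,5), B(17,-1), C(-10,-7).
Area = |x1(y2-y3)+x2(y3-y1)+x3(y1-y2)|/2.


4*(-1+ 7) = 24
17*(-7-5) = -204
-10*(5+ 1) = -60
sum = -240
Area = |-240|/2 = 120.0000

120.0000 sq units


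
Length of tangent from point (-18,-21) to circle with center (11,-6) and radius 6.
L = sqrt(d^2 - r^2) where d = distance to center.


d = sqrt((-18-11)^2 + (-21+ 6)^2) = sqrt(841+225) = 32.6497
L = sqrt(1066.0000 - 36) = sqrt(1030.0000) = 32.0936

32.0936


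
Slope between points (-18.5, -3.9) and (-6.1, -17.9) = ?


dy = -17.9 + 3.9 = -14
dx = -6.1 + 18.5 = 12.4
m = -14/12.4 = -1.1290

m = -1.1290


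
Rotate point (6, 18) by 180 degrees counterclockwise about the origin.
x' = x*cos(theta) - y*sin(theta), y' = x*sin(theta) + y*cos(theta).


cos(180) = -1, sin(180) = 0
x' = 6*(-1) - 18*0 = -6
y' = 6*0 + 18*(-1) = -18

(-6, -18)


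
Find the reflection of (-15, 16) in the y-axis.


Reflection rule for y-axis: (-x, y)
(-15, 16) -> (15, 16)

(15, 16)


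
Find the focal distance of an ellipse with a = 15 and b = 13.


c^2 = 15^2 - 13^2 = 225 - 169 = 56
c = sqrt(56) = 7.4833

c = 7.4833


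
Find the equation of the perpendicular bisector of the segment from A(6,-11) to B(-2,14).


Midpoint = (2, 1.5)
Slope of AB = dy/dx = 25/(-8) = -3.1250
Perp slope = -dx/dy = 8/25 = 0.3200
b = My - (perp slope)*Mx = 1.5 + (-8*2)/25 = 1.5 - 0.6400 = 0.8600

y = 0.3200x + 0.8600


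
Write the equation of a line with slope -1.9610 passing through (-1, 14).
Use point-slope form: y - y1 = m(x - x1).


y - 14 = -1.9610(x + 1)
y = -1.9610x + 14 + 1.9610*(-1)
y = -1.9610x + 12.0390

y = -1.9610x + 12.0390


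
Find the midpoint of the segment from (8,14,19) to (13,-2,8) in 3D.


Mx = (8+13)/2 = 10.5000
My = (14- 2)/2 = 6.0000
Mz = (19+8)/2 = 13.5000

M = (10.5000, 6.0000, 13.5000)


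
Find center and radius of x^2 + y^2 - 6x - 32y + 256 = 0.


h = -D/2 = 6/2 = 3
k = -E/2 = 32/2 = 16
r^2 = h^2 + k^2 - F = 9 + 256 - 256 = 9
r = 3

Center (3, 16), radius = 3


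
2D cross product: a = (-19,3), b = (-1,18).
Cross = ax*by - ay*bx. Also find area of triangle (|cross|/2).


cross = -19*18 - 3*(-1) = -342 + 3 = -339
Triangle area = |-339|/2 = 339/2 = 169.5000

cross = -339, triangle area = 169.5000


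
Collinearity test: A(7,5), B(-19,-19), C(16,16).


7*(-19-16) - 19*(16-5) + 16*(5+ 19)
= -245 - 209 + 384 = -70

No, not collinear (determinant = -70)


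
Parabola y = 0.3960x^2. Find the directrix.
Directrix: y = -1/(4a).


a = 0.3960
1/(4a) = 0.6313
directrix: y = -0.6313 = -0.6313

y = -0.6313


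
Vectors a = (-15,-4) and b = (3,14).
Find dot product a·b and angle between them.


a·b = -15*3 - 4*14 = -45 - 56 = -101
|a| = sqrt(225+16) = 15.5242
|b| = sqrt(9+196) = 14.3178
cos(theta) = -101/(sqrt(241)*sqrt(205)) = -101/sqrt(49405) = -0.454397
theta = arccos(-101/sqrt(49405)) = 117.0262 degrees

a·b = -101, theta = 117.0262 deg


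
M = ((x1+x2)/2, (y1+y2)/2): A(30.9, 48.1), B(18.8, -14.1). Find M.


Mx = (30.9 + 18.8)/2 = 49.7/2 = 24.8500
My = (48.1 - 14.1)/2 = 34.0/2 = 17.0000

(24.8500, 17.0000)


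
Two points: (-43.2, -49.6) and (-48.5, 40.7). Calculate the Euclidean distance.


dx = -48.5 + 43.2 = -5.3
dy = 40.7 + 49.6 = 90.3
d = sqrt(28.09 + 8154.09) = sqrt(8182.18) = 90.4554

90.4554


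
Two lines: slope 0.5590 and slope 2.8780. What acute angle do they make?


m1-m2 = -2.319
1+m1*m2 = 2.608802
tan(theta) = |-2.319/2.608802| = 0.888914
theta = arctan(|-2.319/2.608802|) = 41.6343 degrees (acute angle)

41.6343 degrees


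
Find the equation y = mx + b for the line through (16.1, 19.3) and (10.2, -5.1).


m = (-24.4)/(-5.9) = 4.1356
b = y1 - m*x1 = 19.3 - (-24.4*16.1)/(-5.9) = 19.3 - 66.5831 = -47.2831

y = 4.1356x - 47.2831


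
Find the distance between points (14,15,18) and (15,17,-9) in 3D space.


dx=1, dy=2, dz=-27
d = sqrt(1+4+729) = sqrt(734) = 27.0924

27.0924


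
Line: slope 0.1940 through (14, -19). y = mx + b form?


y + 19 = 0.1940(x - 14)
y = 0.1940x - 19 - 0.1940*14
y = 0.1940x - 21.7160

y = 0.1940x - 21.7160


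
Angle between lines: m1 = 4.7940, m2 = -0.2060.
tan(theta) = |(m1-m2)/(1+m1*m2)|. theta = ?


m1-m2 = 5
1+m1*m2 = 0.012436
tan(theta) = |5/0.012436| = 402.058540
theta = arctan(|5/0.012436|) = 89.8575 degrees (acute angle)

89.8575 degrees


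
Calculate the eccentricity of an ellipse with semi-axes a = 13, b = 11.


c = sqrt(169-121) = sqrt(48) = 6.9282
e = c/a = sqrt(48)/13 = 0.5329

e = 0.5329


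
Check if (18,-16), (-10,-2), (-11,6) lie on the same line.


18*(-2-6) - 10*(6+ 16) - 11*(-16+ 2)
= -144 - 220 + 154 = -210

No, not collinear (determinant = -210)


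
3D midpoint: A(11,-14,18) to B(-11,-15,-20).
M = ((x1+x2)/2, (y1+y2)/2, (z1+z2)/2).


Mx = (11- 11)/2 = 0
My = (-14- 15)/2 = -14.5000
Mz = (18- 20)/2 = -1.0000

M = (0, -14.5000, -1.0000)


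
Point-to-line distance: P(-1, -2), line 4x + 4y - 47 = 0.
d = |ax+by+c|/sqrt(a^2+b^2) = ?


|4*(-1) + 4*(-2) - 47| = |-59| = 59
sqrt(16 + 16) = sqrt(32) = 5.6569
d = 59/sqrt(32) = 10.4298

10.4298


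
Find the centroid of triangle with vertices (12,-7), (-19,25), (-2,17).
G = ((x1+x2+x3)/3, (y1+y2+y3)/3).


Gx = (12- 19- 2)/3 = -9/3 = -3.0000
Gy = (-7+25+17)/3 = 35/3 = 11.6667

G = (-3.0000, 11.6667)


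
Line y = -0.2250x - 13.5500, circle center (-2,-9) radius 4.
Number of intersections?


Substitute y = -0.2250x - 13.5500: (x+ 2)^2 + (-0.2250x- 13.5500+ 9)^2 = 16
Expand to Ax^2 + Bx + C = 0, where b-k = -4.55
A = 1+m^2 = 1.050625
B = 2(m(b-k) - h) = 2(-0.2250*(-4.55) + 2) = 6.0475
C = h^2 + (b-k)^2 - r^2 = 4 + 20.7025 - 16 = 8.7025
disc = B^2-4AC = 36.5723 - 36.5723 = 0
disc = 0

1 intersection point (tangent)


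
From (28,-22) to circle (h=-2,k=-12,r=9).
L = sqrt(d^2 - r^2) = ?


d = sqrt((28+ 2)^2 + (-22+ 12)^2) = sqrt(900+100) = 31.6228
L = sqrt(1000.0000 - 81) = sqrt(919.0000) = 30.3150

30.3150


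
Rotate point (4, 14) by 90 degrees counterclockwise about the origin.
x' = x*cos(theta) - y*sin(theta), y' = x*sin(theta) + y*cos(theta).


cos(90) = 0, sin(90) = 1
x' = 4*0 - 14*1 = -14
y' = 4*1 + 14*0 = 4

(-14, 4)


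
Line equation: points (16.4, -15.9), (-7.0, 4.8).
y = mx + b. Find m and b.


m = (20.7)/(-23.4) = -0.8846
b = y1 - m*x1 = -15.9 - (20.7*16.4)/(-23.4) = -15.9 + 14.5077 = -1.3923

y = -0.8846x - 1.3923


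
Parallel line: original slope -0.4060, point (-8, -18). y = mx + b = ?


Parallel lines have equal slopes.
m2 = -0.4060
b2 = -18 + 0.4060*(-8) = -21.2480

y = -0.4060x - 21.2480


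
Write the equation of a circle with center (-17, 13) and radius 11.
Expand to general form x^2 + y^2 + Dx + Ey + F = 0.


(x+ 17)^2 + (y-13)^2 = 11^2
D = -2h = 34, E = -2k = -26
F = h^2+k^2-r^2 = 289+169-121 = 337

x^2 + y^2 + 34x - 26y + 337 = 0


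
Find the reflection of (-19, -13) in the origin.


Reflection rule for origin: (-x, -y)
(-19, -13) -> (19, 13)

(19, 13)


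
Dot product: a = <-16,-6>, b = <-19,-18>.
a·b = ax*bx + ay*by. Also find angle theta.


a·b = -16*(-19) - 6*(-18) = 304 + 108 = 412
|a| = sqrt(256+36) = 17.0880
|b| = sqrt(361+324) = 26.1725
cos(theta) = 412/(sqrt(292)*sqrt(685)) = 412/sqrt(200020) = 0.921214
theta = arccos(412/sqrt(200020)) = 22.8958 degrees

a·b = 412, theta = 22.8958 deg


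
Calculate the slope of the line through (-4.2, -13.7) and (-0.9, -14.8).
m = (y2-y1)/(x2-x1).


dy = -14.8 + 13.7 = -1.1
dx = -0.9 + 4.2 = 3.3
m = -1.1/3.3 = -0.3333

m = -0.3333


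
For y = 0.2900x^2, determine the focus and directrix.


a = 0.2900
1/(4a) = 0.8621
Focus = (0, 0.8621)
Directrix: y = -0.8621

Focus = (0, 0.8621), Directrix: y = -0.8621


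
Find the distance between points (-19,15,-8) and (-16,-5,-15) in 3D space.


dx=3, dy=-20, dz=-7
d = sqrt(9+400+49) = sqrt(458) = 21.4009

21.4009


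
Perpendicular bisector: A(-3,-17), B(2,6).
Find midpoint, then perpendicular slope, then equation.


Midpoint = (-0.5, -5.5)
Slope of AB = dy/dx = 23/5 = 4.6000
Perp slope = -dx/dy = -5/23 = -0.2174
b = My - (perp slope)*Mx = -5.5 + (5*(-0.5))/23 = -5.5 - 0.1087 = -5.6087

y = -0.2174x - 5.6087


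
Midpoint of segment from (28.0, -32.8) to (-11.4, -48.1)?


Mx = (28.0 - 11.4)/2 = 16.6/2 = 8.3000
My = (-32.8 - 48.1)/2 = -80.9/2 = -40.4500

(8.3000, -40.4500)


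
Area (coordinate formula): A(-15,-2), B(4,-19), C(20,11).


-15*(-19-11) = 450
4*(11+ 2) = 52
20*(-2+ 19) = 340
sum = 842
Area = |842|/2 = 421.0000

421.0000 sq units


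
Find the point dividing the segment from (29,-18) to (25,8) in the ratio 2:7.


Px = (2*25 + 7*29)/9 = 253/9 = 28.1111
Py = (2*8 + 7*(-18))/9 = -110/9 = -12.2222

P = (28.1111, -12.2222)


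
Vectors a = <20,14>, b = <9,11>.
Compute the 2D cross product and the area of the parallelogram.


cross = 20*11 - 14*9 = 220 - 126 = 94
Parallelogram area = |94| = 94

cross = 94, parallelogram area = 94


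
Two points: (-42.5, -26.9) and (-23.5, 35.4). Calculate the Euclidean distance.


dx = -23.5 + 42.5 = 19.0
dy = 35.4 + 26.9 = 62.3
d = sqrt(361.0 + 3881.29) = sqrt(4242.29) = 65.1329

65.1329


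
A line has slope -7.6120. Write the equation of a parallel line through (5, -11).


Parallel lines have equal slopes.
m2 = -7.6120
b2 = -11 + 7.6120*5 = 27.0600

y = -7.6120x + 27.0600


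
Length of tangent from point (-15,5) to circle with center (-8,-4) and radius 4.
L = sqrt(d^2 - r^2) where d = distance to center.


d = sqrt((-15+ 8)^2 + (5+ 4)^2) = sqrt(49+81) = 11.4018
L = sqrt(130.0000 - 16) = sqrt(114.0000) = 10.6771

10.6771


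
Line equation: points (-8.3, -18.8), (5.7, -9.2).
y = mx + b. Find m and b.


m = (9.6)/(14.0) = 0.6857
b = y1 - m*x1 = -18.8 - (9.6*(-8.3))/(14.0) = -18.8 + 5.6914 = -13.1086

y = 0.6857x - 13.1086


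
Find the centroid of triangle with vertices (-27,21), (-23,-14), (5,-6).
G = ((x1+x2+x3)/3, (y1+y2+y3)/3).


Gx = (-27- 23+5)/3 = -45/3 = -15.0000
Gy = (21- 14- 6)/3 = 1/3 = 0.3333

G = (-15.0000, 0.3333)


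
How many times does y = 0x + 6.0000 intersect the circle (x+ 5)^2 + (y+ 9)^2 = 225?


Substitute y = 0x + 6.0000: (x+ 5)^2 + (0x+6.0000+ 9)^2 = 225
Expand to Ax^2 + Bx + C = 0, where b-k = 15
A = 1+m^2 = 1
B = 2(m(b-k) - h) = 2(0*15 + 5) = 10
C = h^2 + (b-k)^2 - r^2 = 25 + 225 - 225 = 25
disc = B^2-4AC = 100.0000 - 100.0000 = 0
disc = 0

1 intersection point (tangent)


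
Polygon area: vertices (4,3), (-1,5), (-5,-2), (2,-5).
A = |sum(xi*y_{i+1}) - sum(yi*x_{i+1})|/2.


sum(xi*y_{i+1}) = 4*5 - 1*(-2) - 5*(-5) + 2*3 = 53
sum(yi*x_{i+1}) = 3*(-1) + 5*(-5) - 2*2 - 5*4 = -52
Area = |53 + 52|/2 = 105/2 = 52.5000

52.5000 sq units


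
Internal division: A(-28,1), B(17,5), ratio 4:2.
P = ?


Px = (4*17 + 2*(-28))/6 = 12/6 = 2.0000
Py = (4*5 + 2*1)/6 = 22/6 = 3.6667

P = (2.0000, 3.6667)


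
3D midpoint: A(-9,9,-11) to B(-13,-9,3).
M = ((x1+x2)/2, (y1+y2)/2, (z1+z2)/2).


Mx = (-9- 13)/2 = -11.0000
My = (9- 9)/2 = 0
Mz = (-11+3)/2 = -4.0000

M = (-11.0000, 0, -4.0000)


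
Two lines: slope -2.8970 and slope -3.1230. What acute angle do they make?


m1-m2 = 0.226
1+m1*m2 = 10.047331
tan(theta) = |0.226/10.047331| = 0.022494
theta = arctan(|0.226/10.047331|) = 1.2886 degrees (acute angle)

1.2886 degrees


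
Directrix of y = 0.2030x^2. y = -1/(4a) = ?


a = 0.2030
1/(4a) = 1.2315
directrix: y = -1.2315 = -1.2315

y = -1.2315


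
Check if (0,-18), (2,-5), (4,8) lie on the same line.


0*(-5-8) + 2*(8+ 18) + 4*(-18+ 5)
= 0 + 52 - 52 = 0

Yes, collinear (determinant = 0)


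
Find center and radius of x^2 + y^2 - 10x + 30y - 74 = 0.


h = -D/2 = 10/2 = 5
k = -E/2 = -30/2 = -15
r^2 = h^2 + k^2 - F = 25 + 225 + 74 = 324
r = 18

Center (5, -15), radius = 18


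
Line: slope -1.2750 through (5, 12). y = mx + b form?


y - 12 = -1.2750(x - 5)
y = -1.2750x + 12 + 1.2750*5
y = -1.2750x + 18.3750

y = -1.2750x + 18.3750


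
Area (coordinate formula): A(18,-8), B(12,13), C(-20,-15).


18*(13+ 15) = 504
12*(-15+ 8) = -84
-20*(-8-13) = 420
sum = 840
Area = |840|/2 = 420.0000

420.0000 sq units


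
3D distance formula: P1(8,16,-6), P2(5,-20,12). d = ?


dx=-3, dy=-36, dz=18
d = sqrt(9+1296+324) = sqrt(1629) = 40.3609

40.3609


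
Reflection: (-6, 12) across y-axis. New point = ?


Reflection rule for y-axis: (-x, y)
(-6, 12) -> (6, 12)

(6, 12)


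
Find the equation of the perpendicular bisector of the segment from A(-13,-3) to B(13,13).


Midpoint = (0, 5)
Slope of AB = dy/dx = 16/26 = 0.6154
Perp slope = -dx/dy = -26/16 = -1.6250
b = My - (perp slope)*Mx = 5 + (26*0)/16 = 5 + 0 = 5.0000

y = -1.6250x + 5.0000


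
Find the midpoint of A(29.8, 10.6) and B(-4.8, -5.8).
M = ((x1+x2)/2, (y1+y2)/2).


Mx = (29.8 - 4.8)/2 = 25.0/2 = 12.5000
My = (10.6 - 5.8)/2 = 4.8/2 = 2.4000

(12.5000, 2.4000)


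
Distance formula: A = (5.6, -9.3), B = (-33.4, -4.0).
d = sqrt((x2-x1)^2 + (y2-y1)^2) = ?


dx = -33.4 - 5.6 = -39.0
dy = -4.0 + 9.3 = 5.3
d = sqrt(1521.0 + 28.09) = sqrt(1549.09) = 39.3585

39.3585


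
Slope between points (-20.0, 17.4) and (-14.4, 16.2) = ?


dy = 16.2 - 17.4 = -1.2
dx = -14.4 + 20.0 = 5.6
m = -1.2/5.6 = -0.2143

m = -0.2143


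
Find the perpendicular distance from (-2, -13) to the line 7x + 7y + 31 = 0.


|7*(-2) + 7*(-13) + 31| = |-74| = 74
sqrt(49 + 49) = sqrt(98) = 9.8995
d = 74/sqrt(98) = 7.4751

7.4751


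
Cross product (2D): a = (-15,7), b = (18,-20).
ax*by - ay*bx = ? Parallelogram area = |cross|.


cross = -15*(-20) - 7*18 = 300 - 126 = 174
Parallelogram area = |174| = 174

cross = 174, parallelogram area = 174


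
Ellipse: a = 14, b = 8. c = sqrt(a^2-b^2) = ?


c^2 = 14^2 - 8^2 = 196 - 64 = 132
c = sqrt(132) = 11.4891

c = 11.4891


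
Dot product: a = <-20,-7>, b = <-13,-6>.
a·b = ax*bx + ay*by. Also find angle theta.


a·b = -20*(-13) - 7*(-6) = 260 + 42 = 302
|a| = sqrt(400+49) = 21.1896
|b| = sqrt(169+36) = 14.3178
cos(theta) = 302/(sqrt(449)*sqrt(205)) = 302/sqrt(92045) = 0.995421
theta = arccos(302/sqrt(92045)) = 5.4851 degrees

a·b = 302, theta = 5.4851 deg


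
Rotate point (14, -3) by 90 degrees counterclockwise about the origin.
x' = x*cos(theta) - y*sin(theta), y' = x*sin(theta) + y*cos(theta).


cos(90) = 0, sin(90) = 1
x' = 14*0 + 3*1 = 3
y' = 14*1 - 3*0 = 14

(3, 14)


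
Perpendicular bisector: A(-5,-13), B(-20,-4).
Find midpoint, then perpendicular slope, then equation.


Midpoint = (-12.5, -8.5)
Slope of AB = dy/dx = 9/(-15) = -0.6000
Perp slope = -dx/dy = 15/9 = 1.6667
b = My - (perp slope)*Mx = -8.5 + (-15*(-12.5))/9 = -8.5 + 20.8333 = 12.3333

y = 1.6667x + 12.3333


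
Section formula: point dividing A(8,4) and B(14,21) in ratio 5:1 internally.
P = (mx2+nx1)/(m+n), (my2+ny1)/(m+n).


Px = (5*14 + 1*8)/6 = 78/6 = 13.0000
Py = (5*21 + 1*4)/6 = 109/6 = 18.1667

P = (13.0000, 18.1667)


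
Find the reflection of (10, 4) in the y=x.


Reflection rule for y=x: (y, x)
(10, 4) -> (4, 10)

(4, 10)


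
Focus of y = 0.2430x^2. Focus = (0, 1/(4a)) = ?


a = 0.2430
4a = 0.9720
focus = (0, 1/0.9720) = (0, 1.0288)

Focus = (0, 1.0288)


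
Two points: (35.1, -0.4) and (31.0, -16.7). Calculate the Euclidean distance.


dx = 31.0 - 35.1 = -4.1
dy = -16.7 + 0.4 = -16.3
d = sqrt(16.81 + 265.69) = sqrt(282.5) = 16.8077

16.8077


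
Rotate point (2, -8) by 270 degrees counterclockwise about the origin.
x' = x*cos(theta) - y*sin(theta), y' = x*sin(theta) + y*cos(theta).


cos(270) = 0, sin(270) = -1
x' = 2*0 + 8*(-1) = -8
y' = 2*(-1) - 8*0 = -2

(-8, -2)


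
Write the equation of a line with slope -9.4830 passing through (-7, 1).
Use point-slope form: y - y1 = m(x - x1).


y - 1 = -9.4830(x + 7)
y = -9.4830x + 1 + 9.4830*(-7)
y = -9.4830x - 65.3810

y = -9.4830x - 65.3810


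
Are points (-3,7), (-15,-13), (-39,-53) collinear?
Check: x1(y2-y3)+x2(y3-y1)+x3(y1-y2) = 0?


-3*(-13+ 53) - 15*(-53-7) - 39*(7+ 13)
= -120 + 900 - 780 = 0

Yes, collinear (determinant = 0)


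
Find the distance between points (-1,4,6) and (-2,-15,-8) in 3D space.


dx=-1, dy=-19, dz=-14
d = sqrt(1+361+196) = sqrt(558) = 23.6220

23.6220


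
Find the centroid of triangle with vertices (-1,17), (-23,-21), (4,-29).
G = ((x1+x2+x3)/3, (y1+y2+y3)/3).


Gx = (-1- 23+4)/3 = -20/3 = -6.6667
Gy = (17- 21- 29)/3 = -33/3 = -11.0000

G = (-6.6667, -11.0000)


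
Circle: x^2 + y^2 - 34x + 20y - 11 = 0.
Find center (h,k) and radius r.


h = -D/2 = 34/2 = 17
k = -E/2 = -20/2 = -10
r^2 = h^2 + k^2 - F = 289 + 100 + 11 = 400
r = 20

Center (17, -10), radius = 20


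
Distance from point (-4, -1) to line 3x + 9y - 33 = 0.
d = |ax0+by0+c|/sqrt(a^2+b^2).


|3*(-4) + 9*(-1) - 33| = |-54| = 54
sqrt(9 + 81) = sqrt(90) = 9.4868
d = 54/sqrt(90) = 5.6921

5.6921


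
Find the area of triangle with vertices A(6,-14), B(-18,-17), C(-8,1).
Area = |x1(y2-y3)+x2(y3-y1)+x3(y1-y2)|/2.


6*(-17-1) = -108
-18*(1+ 14) = -270
-8*(-14+ 17) = -24
sum = -402
Area = |-402|/2 = 201.0000

201.0000 sq units


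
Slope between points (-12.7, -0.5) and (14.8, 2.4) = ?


dy = 2.4 + 0.5 = 2.9
dx = 14.8 + 12.7 = 27.5
m = 2.9/27.5 = 0.1055

m = 0.1055


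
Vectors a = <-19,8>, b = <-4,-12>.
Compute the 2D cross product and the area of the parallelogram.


cross = -19*(-12) - 8*(-4) = 228 + 32 = 260
Parallelogram area = |260| = 260

cross = 260, parallelogram area = 260


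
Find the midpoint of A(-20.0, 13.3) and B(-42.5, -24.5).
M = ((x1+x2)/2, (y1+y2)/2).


Mx = (-20.0 - 42.5)/2 = -62.5/2 = -31.2500
My = (13.3 - 24.5)/2 = -11.2/2 = -5.6000

(-31.2500, -5.6000)


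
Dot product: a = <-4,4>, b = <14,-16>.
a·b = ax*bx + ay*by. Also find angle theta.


a·b = -4*14 + 4*(-16) = -56 - 64 = -120
|a| = sqrt(16+16) = 5.6569
|b| = sqrt(196+256) = 21.2603
cos(theta) = -120/(sqrt(32)*sqrt(452)) = -120/sqrt(14464) = -0.997785
theta = arccos(-120/sqrt(14464)) = 176.1859 degrees

a·b = -120, theta = 176.1859 deg


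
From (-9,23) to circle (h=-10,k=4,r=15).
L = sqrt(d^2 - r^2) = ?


d = sqrt((-9+ 10)^2 + (23-4)^2) = sqrt(1+361) = 19.0263
L = sqrt(362.0000 - 225) = sqrt(137.0000) = 11.7047

11.7047


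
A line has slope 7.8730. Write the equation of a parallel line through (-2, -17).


Parallel lines have equal slopes.
m2 = 7.8730
b2 = -17 - 7.8730*(-2) = -1.2540

y = 7.8730x - 1.2540


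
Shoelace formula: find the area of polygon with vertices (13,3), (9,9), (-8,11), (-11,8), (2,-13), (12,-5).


sum(xi*y_{i+1}) = 13*9 + 9*11 - 8*8 - 11*(-13) + 2*(-5) + 12*3 = 321
sum(yi*x_{i+1}) = 3*9 + 9*(-8) + 11*(-11) + 8*2 - 13*12 - 5*13 = -371
Area = |321 + 371|/2 = 692/2 = 346.0000

346.0000 sq units


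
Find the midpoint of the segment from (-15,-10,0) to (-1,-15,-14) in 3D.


Mx = (-15- 1)/2 = -8.0000
My = (-10- 15)/2 = -12.5000
Mz = (0- 14)/2 = -7.0000

M = (-8.0000, -12.5000, -7.0000)


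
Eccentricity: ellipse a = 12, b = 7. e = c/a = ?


c = sqrt(144-49) = sqrt(95) = 9.7468
e = c/a = sqrt(95)/12 = 0.8122

e = 0.8122


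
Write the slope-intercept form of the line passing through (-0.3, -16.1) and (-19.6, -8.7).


m = (7.4)/(-19.3) = -0.3834
b = y1 - m*x1 = -16.1 - (7.4*(-0.3))/(-19.3) = -16.1 - 0.1150 = -16.2150

y = -0.3834x - 16.2150


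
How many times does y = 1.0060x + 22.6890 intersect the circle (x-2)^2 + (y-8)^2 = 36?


Substitute y = 1.0060x + 22.6890: (x-2)^2 + (1.0060x+22.6890-8)^2 = 36
Expand to Ax^2 + Bx + C = 0, where b-k = 14.689
A = 1+m^2 = 2.012036
B = 2(m(b-k) - h) = 2(1.0060*14.689 - 2) = 25.554268
C = h^2 + (b-k)^2 - r^2 = 4 + 215.766721 - 36 = 183.766721
disc = B^2-4AC = 653.0206 - 1478.9810 = -825.9604
disc < 0

0 intersection points


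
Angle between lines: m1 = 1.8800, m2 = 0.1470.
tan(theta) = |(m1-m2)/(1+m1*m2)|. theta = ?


m1-m2 = 1.733
1+m1*m2 = 1.27636
tan(theta) = |1.733/1.27636| = 1.357767
theta = arctan(|1.733/1.27636|) = 53.6282 degrees (acute angle)

53.6282 degrees


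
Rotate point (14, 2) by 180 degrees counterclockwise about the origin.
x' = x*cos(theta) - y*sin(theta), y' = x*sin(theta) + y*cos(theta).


cos(180) = -1, sin(180) = 0
x' = 14*(-1) - 2*0 = -14
y' = 14*0 + 2*(-1) = -2

(-14, -2)


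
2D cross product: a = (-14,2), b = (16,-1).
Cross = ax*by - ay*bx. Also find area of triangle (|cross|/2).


cross = -14*(-1) - 2*16 = 14 - 32 = -18
Triangle area = |-18|/2 = 18/2 = 9.0000

cross = -18, triangle area = 9.0000


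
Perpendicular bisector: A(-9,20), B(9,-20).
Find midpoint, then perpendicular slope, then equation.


Midpoint = (0, 0)
Slope of AB = dy/dx = -40/18 = -2.2222
Perp slope = -dx/dy = 18/40 = 0.4500
b = My - (perp slope)*Mx = 0 + (18*0)/(-40) = 0 + 0 = 0

y = 0.4500x + 0


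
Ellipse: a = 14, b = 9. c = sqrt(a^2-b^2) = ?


c^2 = 14^2 - 9^2 = 196 - 81 = 115
c = sqrt(115) = 10.7238

c = 10.7238


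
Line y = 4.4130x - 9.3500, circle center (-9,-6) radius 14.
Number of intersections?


Substitute y = 4.4130x - 9.3500: (x+ 9)^2 + (4.4130x- 9.3500+ 6)^2 = 196
Expand to Ax^2 + Bx + C = 0, where b-k = -3.35
A = 1+m^2 = 20.474569
B = 2(m(b-k) - h) = 2(4.4130*(-3.35) + 9) = -11.5671
C = h^2 + (b-k)^2 - r^2 = 81 + 11.2225 - 196 = -103.7775
disc = B^2-4AC = 133.7978 + 8499.1983 = 8632.9961
disc > 0

2 intersection points


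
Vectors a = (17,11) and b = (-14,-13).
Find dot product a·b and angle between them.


a·b = 17*(-14) + 11*(-13) = -238 - 143 = -381
|a| = sqrt(289+121) = 20.2485
|b| = sqrt(196+169) = 19.1050
cos(theta) = -381/(sqrt(410)*sqrt(365)) = -381/sqrt(149650) = -0.984887
theta = arccos(-381/sqrt(149650)) = 170.0263 degrees

a·b = -381, theta = 170.0263 deg


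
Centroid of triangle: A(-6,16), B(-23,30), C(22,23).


Gx = (-6- 23+22)/3 = -7/3 = -2.3333
Gy = (16+30+23)/3 = 69/3 = 23.0000

G = (-2.3333, 23.0000)


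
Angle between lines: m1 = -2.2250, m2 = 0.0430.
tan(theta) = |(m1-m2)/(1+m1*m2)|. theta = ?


m1-m2 = -2.268
1+m1*m2 = 0.904325
tan(theta) = |-2.268/0.904325| = 2.507948
theta = arctan(|-2.268/0.904325|) = 68.2612 degrees (acute angle)

68.2612 degrees


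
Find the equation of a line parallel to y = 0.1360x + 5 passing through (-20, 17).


Parallel lines have equal slopes.
m2 = 0.1360
b2 = 17 - 0.1360*(-20) = 19.7200

y = 0.1360x + 19.7200


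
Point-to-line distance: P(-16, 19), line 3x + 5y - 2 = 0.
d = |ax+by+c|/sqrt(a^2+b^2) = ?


|3*(-16) + 5*19 - 2| = |45| = 45
sqrt(9 + 25) = sqrt(34) = 5.8310
d = 45/sqrt(34) = 7.7174

7.7174


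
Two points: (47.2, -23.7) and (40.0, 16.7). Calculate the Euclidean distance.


dx = 40.0 - 47.2 = -7.2
dy = 16.7 + 23.7 = 40.4
d = sqrt(51.84 + 1632.16) = sqrt(1684.0) = 41.0366

41.0366


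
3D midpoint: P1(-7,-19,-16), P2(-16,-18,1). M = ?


Mx = (-7- 16)/2 = -11.5000
My = (-19- 18)/2 = -18.5000
Mz = (-16+1)/2 = -7.5000

M = (-11.5000, -18.5000, -7.5000)


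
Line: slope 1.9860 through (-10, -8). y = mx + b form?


y + 8 = 1.9860(x + 10)
y = 1.9860x - 8 - 1.9860*(-10)
y = 1.9860x + 11.8600

y = 1.9860x + 11.8600


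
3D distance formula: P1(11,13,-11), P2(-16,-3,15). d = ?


dx=-27, dy=-16, dz=26
d = sqrt(729+256+676) = sqrt(1661) = 40.7554

40.7554


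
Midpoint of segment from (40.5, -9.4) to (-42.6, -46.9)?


Mx = (40.5 - 42.6)/2 = -2.1/2 = -1.0500
My = (-9.4 - 46.9)/2 = -56.3/2 = -28.1500

(-1.0500, -28.1500)


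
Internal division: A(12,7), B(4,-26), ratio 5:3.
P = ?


Px = (5*4 + 3*12)/8 = 56/8 = 7.0000
Py = (5*(-26) + 3*7)/8 = -109/8 = -13.6250

P = (7.0000, -13.6250)


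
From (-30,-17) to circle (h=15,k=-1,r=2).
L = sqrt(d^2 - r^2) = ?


d = sqrt((-30-15)^2 + (-17+ 1)^2) = sqrt(2025+256) = 47.7598
L = sqrt(2281.0000 - 4) = sqrt(2277.0000) = 47.7179

47.7179


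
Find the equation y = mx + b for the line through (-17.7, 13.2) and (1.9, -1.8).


m = (-15.0)/(19.6) = -0.7653
b = y1 - m*x1 = 13.2 - (-15.0*(-17.7))/(19.6) = 13.2 - 13.5459 = -0.3459

y = -0.7653x - 0.3459


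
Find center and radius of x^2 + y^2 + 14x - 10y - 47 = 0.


h = -D/2 = -14/2 = -7
k = -E/2 = 10/2 = 5
r^2 = h^2 + k^2 - F = 49 + 25 + 47 = 121
r = 11

Center (-7, 5), radius = 11


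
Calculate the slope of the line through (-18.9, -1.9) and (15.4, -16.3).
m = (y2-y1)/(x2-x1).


dy = -16.3 + 1.9 = -14.4
dx = 15.4 + 18.9 = 34.3
m = -14.4/34.3 = -0.4198

m = -0.4198


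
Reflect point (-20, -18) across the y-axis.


Reflection rule for y-axis: (-x, y)
(-20, -18) -> (20, -18)

(20, -18)


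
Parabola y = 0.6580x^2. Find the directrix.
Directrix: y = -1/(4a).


a = 0.6580
1/(4a) = 0.3799
directrix: y = -0.3799 = -0.3799

y = -0.3799


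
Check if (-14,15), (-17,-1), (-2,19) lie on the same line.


-14*(-1-19) - 17*(19-15) - 2*(15+ 1)
= 280 - 68 - 32 = 180

No, not collinear (determinant = 180)


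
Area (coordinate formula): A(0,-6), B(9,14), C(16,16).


0*(14-16) = 0
9*(16+ 6) = 198
16*(-6-14) = -320
sum = -122
Area = |-122|/2 = 61.0000

61.0000 sq units


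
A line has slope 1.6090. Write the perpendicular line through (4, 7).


Perpendicular slope = -1/m1 = -1/1.6090 = -0.6215
b2 = y0 - m2*x0 = 7 + 4/1.6090 = 7 + 2.4860 = 9.4860

y = -0.6215x + 9.4860


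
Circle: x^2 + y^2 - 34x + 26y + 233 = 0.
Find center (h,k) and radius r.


h = -D/2 = 34/2 = 17
k = -E/2 = -26/2 = -13
r^2 = h^2 + k^2 - F = 289 + 169 - 233 = 225
r = 15

Center (17, -13), radius = 15


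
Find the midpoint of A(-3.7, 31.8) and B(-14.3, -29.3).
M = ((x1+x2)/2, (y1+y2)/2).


Mx = (-3.7 - 14.3)/2 = -18.0/2 = -9.0000
My = (31.8 - 29.3)/2 = 2.5/2 = 1.2500

(-9.0000, 1.2500)


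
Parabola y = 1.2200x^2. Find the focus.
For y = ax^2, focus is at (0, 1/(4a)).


a = 1.2200
4a = 4.8800
focus = (0, 1/4.8800) = (0, 0.2049)

Focus = (0, 0.2049)


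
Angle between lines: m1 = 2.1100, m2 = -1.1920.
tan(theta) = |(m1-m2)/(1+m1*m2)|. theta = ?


m1-m2 = 3.302
1+m1*m2 = -1.51512
tan(theta) = |3.302/(-1.51512)| = 2.179365
theta = arctan(|3.302/(-1.51512)|) = 65.3520 degrees (acute angle)

65.3520 degrees


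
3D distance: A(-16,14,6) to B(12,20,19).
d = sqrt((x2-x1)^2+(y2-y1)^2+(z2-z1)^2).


dx=28, dy=6, dz=13
d = sqrt(784+36+169) = sqrt(989) = 31.4484

31.4484


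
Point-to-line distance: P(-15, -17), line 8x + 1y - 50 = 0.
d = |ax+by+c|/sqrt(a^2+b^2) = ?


|8*(-15) + 1*(-17) - 50| = |-187| = 187
sqrt(64 + 1) = sqrt(65) = 8.0623
d = 187/sqrt(65) = 23.1945

23.1945


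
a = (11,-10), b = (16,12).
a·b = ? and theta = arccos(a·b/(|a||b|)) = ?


a·b = 11*16 - 10*12 = 176 - 120 = 56
|a| = sqrt(121+100) = 14.8661
|b| = sqrt(256+144) = 20.0000
cos(theta) = 56/(sqrt(221)*sqrt(400)) = 56/sqrt(88400) = 0.188348
theta = arccos(56/sqrt(88400)) = 79.1436 degrees

a·b = 56, theta = 79.1436 deg


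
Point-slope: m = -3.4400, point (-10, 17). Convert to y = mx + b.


y - 17 = -3.4400(x + 10)
y = -3.4400x + 17 + 3.4400*(-10)
y = -3.4400x - 17.4000

y = -3.4400x - 17.4000


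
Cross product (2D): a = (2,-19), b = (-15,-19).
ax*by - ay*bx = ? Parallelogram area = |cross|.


cross = 2*(-19) + 19*(-15) = -38 - 285 = -323
Parallelogram area = |-323| = 323

cross = -323, parallelogram area = 323


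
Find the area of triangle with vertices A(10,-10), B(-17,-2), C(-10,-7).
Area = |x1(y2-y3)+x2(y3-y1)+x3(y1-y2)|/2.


10*(-2+ 7) = 50
-17*(-7+ 10) = -51
-10*(-10+ 2) = 80
sum = 79
Area = |79|/2 = 39.5000

39.5000 sq units


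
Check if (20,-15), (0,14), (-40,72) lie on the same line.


20*(14-72) + 0*(72+ 15) - 40*(-15-14)
= -1160 + 0 + 1160 = 0

Yes, collinear (determinant = 0)


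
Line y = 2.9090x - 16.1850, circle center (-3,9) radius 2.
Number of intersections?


Substitute y = 2.9090x - 16.1850: (x+ 3)^2 + (2.9090x- 16.1850-9)^2 = 4
Expand to Ax^2 + Bx + C = 0, where b-k = -25.185
A = 1+m^2 = 9.462281
B = 2(m(b-k) - h) = 2(2.9090*(-25.185) + 3) = -140.52633
C = h^2 + (b-k)^2 - r^2 = 9 + 634.284225 - 4 = 639.284225
disc = B^2-4AC = 19747.6494 - 24196.3479 = -4448.6985
disc < 0

0 intersection points


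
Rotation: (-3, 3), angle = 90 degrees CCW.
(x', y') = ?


cos(90) = 0, sin(90) = 1
x' = -3*0 - 3*1 = -3
y' = -3*1 + 3*0 = -3

(-3, -3)


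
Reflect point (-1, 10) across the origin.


Reflection rule for origin: (-x, -y)
(-1, 10) -> (1, -10)

(1, -10)


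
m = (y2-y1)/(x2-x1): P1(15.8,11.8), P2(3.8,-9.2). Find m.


dy = -9.2 - 11.8 = -21.0
dx = 3.8 - 15.8 = -12.0
m = -21.0/(-12.0) = 1.7500

m = 1.7500


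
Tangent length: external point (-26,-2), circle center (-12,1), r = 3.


d = sqrt((-26+ 12)^2 + (-2-1)^2) = sqrt(196+9) = 14.3178
L = sqrt(205.0000 - 9) = sqrt(196.0000) = 14.0000

14.0000


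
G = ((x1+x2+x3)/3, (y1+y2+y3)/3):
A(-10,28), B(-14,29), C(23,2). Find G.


Gx = (-10- 14+23)/3 = -1/3 = -0.3333
Gy = (28+29+2)/3 = 59/3 = 19.6667

G = (-0.3333, 19.6667)


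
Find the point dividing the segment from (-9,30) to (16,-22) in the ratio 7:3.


Px = (7*16 + 3*(-9))/10 = 85/10 = 8.5000
Py = (7*(-22) + 3*30)/10 = -64/10 = -6.4000

P = (8.5000, -6.4000)


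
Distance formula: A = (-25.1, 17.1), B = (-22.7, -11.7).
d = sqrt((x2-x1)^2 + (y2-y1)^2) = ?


dx = -22.7 + 25.1 = 2.4
dy = -11.7 - 17.1 = -28.8
d = sqrt(5.76 + 829.44) = sqrt(835.2) = 28.8998

28.8998


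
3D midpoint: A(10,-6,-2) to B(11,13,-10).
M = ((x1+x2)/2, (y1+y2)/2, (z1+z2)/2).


Mx = (10+11)/2 = 10.5000
My = (-6+13)/2 = 3.5000
Mz = (-2- 10)/2 = -6.0000

M = (10.5000, 3.5000, -6.0000)


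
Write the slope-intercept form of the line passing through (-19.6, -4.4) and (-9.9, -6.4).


m = (-2.0)/(9.7) = -0.2062
b = y1 - m*x1 = -4.4 - (-2.0*(-19.6))/(9.7) = -4.4 - 4.0412 = -8.4412

y = -0.2062x - 8.4412


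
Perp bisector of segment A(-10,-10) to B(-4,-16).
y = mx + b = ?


Midpoint = (-7, -13)
Slope of AB = dy/dx = -6/6 = -1.0000
Perp slope = -dx/dy = 6/6 = 1.0000
b = My - (perp slope)*Mx = -13 + (6*(-7))/(-6) = -13 + 7.0000 = -6.0000

y = 1.0000x - 6.0000


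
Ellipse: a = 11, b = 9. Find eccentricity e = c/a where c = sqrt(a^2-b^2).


c = sqrt(121-81) = sqrt(40) = 6.3246
e = c/a = sqrt(40)/11 = 0.5750

e = 0.5750


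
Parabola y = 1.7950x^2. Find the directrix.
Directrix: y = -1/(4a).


a = 1.7950
1/(4a) = 0.1393
directrix: y = -0.1393 = -0.1393

y = -0.1393


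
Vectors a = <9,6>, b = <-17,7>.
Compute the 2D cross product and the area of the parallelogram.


cross = 9*7 - 6*(-17) = 63 + 102 = 165
Parallelogram area = |165| = 165

cross = 165, parallelogram area = 165


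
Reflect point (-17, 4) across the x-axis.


Reflection rule for x-axis: (x, -y)
(-17, 4) -> (-17, -4)

(-17, -4)


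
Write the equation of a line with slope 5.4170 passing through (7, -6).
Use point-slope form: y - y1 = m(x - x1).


y + 6 = 5.4170(x - 7)
y = 5.4170x - 6 - 5.4170*7
y = 5.4170x - 43.9190

y = 5.4170x - 43.9190


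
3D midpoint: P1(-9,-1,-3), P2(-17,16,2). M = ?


Mx = (-9- 17)/2 = -13.0000
My = (-1+16)/2 = 7.5000
Mz = (-3+2)/2 = -0.5000

M = (-13.0000, 7.5000, -0.5000)


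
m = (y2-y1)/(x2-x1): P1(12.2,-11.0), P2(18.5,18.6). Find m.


dy = 18.6 + 11.0 = 29.6
dx = 18.5 - 12.2 = 6.3
m = 29.6/6.3 = 4.6984

m = 4.6984


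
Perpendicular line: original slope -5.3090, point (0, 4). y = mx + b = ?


Perpendicular slope = -1/m1 = -1/(-5.3090) = 0.1884
b2 = y0 - m2*x0 = 4 + 0/(-5.3090) = 4 + 0 = 4.0000

y = 0.1884x + 4.0000


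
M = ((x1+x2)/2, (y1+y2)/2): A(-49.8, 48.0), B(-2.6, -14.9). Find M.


Mx = (-49.8 - 2.6)/2 = -52.4/2 = -26.2000
My = (48.0 - 14.9)/2 = 33.1/2 = 16.5500

(-26.2000, 16.5500)


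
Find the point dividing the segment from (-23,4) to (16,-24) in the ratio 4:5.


Px = (4*16 + 5*(-23))/9 = -51/9 = -5.6667
Py = (4*(-24) + 5*4)/9 = -76/9 = -8.4444

P = (-5.6667, -8.4444)


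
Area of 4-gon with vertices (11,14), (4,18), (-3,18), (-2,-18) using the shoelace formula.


sum(xi*y_{i+1}) = 11*18 + 4*18 - 3*(-18) - 2*14 = 296
sum(yi*x_{i+1}) = 14*4 + 18*(-3) + 18*(-2) - 18*11 = -232
Area = |296 + 232|/2 = 528/2 = 264.0000

264.0000 sq units


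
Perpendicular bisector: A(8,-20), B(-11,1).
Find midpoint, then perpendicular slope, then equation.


Midpoint = (-1.5, -9.5)
Slope of AB = dy/dx = 21/(-19) = -1.1053
Perp slope = -dx/dy = 19/21 = 0.9048
b = My - (perp slope)*Mx = -9.5 + (-19*(-1.5))/21 = -9.5 + 1.3571 = -8.1429

y = 0.9048x - 8.1429


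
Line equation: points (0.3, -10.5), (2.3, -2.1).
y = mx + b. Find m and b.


m = (8.4)/(2) = 4.2000
b = y1 - m*x1 = -10.5 - (8.4*0.3)/(2) = -10.5 - 1.2600 = -11.7600

y = 4.2000x - 11.7600


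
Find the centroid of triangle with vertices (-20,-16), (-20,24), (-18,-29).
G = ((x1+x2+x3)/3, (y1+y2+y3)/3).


Gx = (-20- 20- 18)/3 = -58/3 = -19.3333
Gy = (-16+24- 29)/3 = -21/3 = -7.0000

G = (-19.3333, -7.0000)
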